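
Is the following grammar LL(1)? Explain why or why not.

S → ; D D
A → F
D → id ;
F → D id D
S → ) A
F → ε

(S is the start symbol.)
A grammar is LL(1) if for each non-terminal N with multiple productions, the predict sets of those productions are pairwise disjoint, where PREDICT(N → α) = (FIRST(α) \ {ε}) ∪ (FOLLOW(N) if α ⇒* ε).

Relevant sets:
  FIRST(D) = { 'id' }
  FOLLOW(F) = { $ }

For S:
  PREDICT(S → ';' D D) = { ';' }
  PREDICT(S → ')' A) = { ')' }
For F:
  PREDICT(F → D id D) = { 'id' }
  PREDICT(F → ε) = { $ }
A, D have a single production, so nothing to check there.

All predict sets are disjoint. The grammar IS LL(1).

Answer: Yes, the grammar is LL(1).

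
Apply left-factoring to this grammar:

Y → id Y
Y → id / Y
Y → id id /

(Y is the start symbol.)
Left-factoring transforms A → αβ₁ | αβ₂ into A → αA' and A' → β₁ | β₂
(α is the longest common prefix among the alternatives). Repeat until
no nonterminal has two alternatives with a common prefix.

Round 1: Y has alternatives sharing prefix 'id'. Introduce Y': Y → id Y'
  Add: Y' → Y
  Add: Y' → / Y
  Add: Y' → id /

No remaining common prefixes — done.

Resulting grammar:
Y → id Y'
Y' → Y
Y' → / Y
Y' → id /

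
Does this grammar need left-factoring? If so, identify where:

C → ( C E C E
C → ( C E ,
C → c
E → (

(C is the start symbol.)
Yes, C has productions with common prefix '( C E'

Left-factoring is needed when two productions for the same non-terminal
share a common prefix on the right-hand side.

Productions for C:
  C → ( C E C E
  C → ( C E ,
  C → c

Found common prefix '( C E' in productions for C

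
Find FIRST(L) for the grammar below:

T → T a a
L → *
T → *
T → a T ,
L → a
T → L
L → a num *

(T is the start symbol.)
From L → *:
  - '*' is a terminal: add '*' and stop
From L → a:
  - a is a terminal: add 'a' and stop
From L → a num *:
  - a is a terminal: add 'a' and stop

Collecting: FIRST(L) = { '*', 'a' }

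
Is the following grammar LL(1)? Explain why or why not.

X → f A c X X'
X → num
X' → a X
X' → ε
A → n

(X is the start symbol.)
No. Predict set conflict for X': { 'a' }

Relevant sets:
  FOLLOW(X') = { $, 'a' }

For X:
  PREDICT(X → f A c X X') = { 'f' }
  PREDICT(X → num) = { 'num' }
For X':
  PREDICT(X' → a X) = { 'a' }
  PREDICT(X' → ε) = { $, 'a' }
A has a single production, so nothing to check there.

Conflict found: Predict set conflict for X': { 'a' }
The grammar is NOT LL(1).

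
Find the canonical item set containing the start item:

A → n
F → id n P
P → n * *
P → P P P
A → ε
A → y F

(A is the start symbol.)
{ [A → . n], [A → . y F], [A → .], [A' → . A] }

First, augment the grammar with A' → A
I₀ = CLOSURE({ [A' → . A] }):
  [A' → . A] has the dot before A: add [A → . n], [A → .], [A → . y F]
No further items can be added.

I₀ = { [A → . n], [A → . y F], [A → .], [A' → . A] }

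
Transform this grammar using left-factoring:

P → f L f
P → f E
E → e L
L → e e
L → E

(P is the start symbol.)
P → f P'
P' → L f
P' → E
E → e L
L → e e
L → E

Left-factoring transforms A → αβ₁ | αβ₂ into A → αA' and A' → β₁ | β₂
(α is the longest common prefix among the alternatives). Repeat until
no nonterminal has two alternatives with a common prefix.

Round 1: P has alternatives sharing prefix 'f'. Introduce P': P → f P'
  Add: P' → L f
  Add: P' → E

No remaining common prefixes — done.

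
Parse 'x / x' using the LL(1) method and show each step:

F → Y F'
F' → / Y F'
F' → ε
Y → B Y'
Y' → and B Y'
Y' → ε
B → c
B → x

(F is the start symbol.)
LL(1) parsing maintains a stack (initially the start symbol over $) and the input. At each step: if the stack top is a terminal, match it against the current input token; if it is a non-terminal N, replace it with the RHS of M[N, lookahead] (the unique production whose predict set contains the lookahead).

Stack is shown with the top on the left.

Stack      Input    Action
--------------------------
F $        x / x $  output F → Y F'
Y F' $     x / x $  output Y → B Y'
B Y' F' $  x / x $  output B → x
x Y' F' $  x / x $  match 'x'
Y' F' $    / x $    output Y' → ε
F' $       / x $    output F' → / Y F'
/ Y F' $   / x $    match '/'
Y F' $     x $      output Y → B Y'
B Y' F' $  x $      output B → x
x Y' F' $  x $      match 'x'
Y' F' $    $        output Y' → ε
F' $       $        output F' → ε
$          $        accept

The string is accepted.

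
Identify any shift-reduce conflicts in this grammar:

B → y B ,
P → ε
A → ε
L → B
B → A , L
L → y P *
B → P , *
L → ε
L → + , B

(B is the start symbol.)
Augment with B' → B and build the canonical LR(0) collection (I0 = CLOSURE({[B' → . B]}), then GOTO on every symbol after a dot until no new states appear). It has 18 states:
  I0: { [A → .], [B → . A , L], [B → . P , *], [B → . y B ,], [B' → . B], [P → .] }  — shift, 2 reduces
  I1: { [B → A . , L] }  — shift
  I2: { [B' → B .] }  — accept
  I3: { [B → P . , *] }  — shift
  I4: { [A → .], [B → . A , L], [B → . P , *], [B → . y B ,], [B → y . B ,], [P → .] }  — shift, 2 reduces
  I5: { [B → y B . ,] }  — shift
  I6: { [B → y B , .] }  — reduce
  I7: { [B → P , . *] }  — shift
  I8: { [B → P , * .] }  — reduce
  I9: { [A → .], [B → . A , L], [B → . P , *], [B → . y B ,], [B → A , . L], [L → . + , B], [L → . B], [L → . y P *], [L → .], [P → .] }  — shift, 3 reduces
  I10: { [L → + . , B] }  — shift
  I11: { [L → B .] }  — reduce
  I12: { [B → A , L .] }  — reduce
  I13: { [A → .], [B → . A , L], [B → . P , *], [B → . y B ,], [B → y . B ,], [L → y . P *], [P → .] }  — shift, 2 reduces
  I14: { [B → P . , *], [L → y P . *] }  — shift
  I15: { [L → y P * .] }  — reduce
  I16: { [A → .], [B → . A , L], [B → . P , *], [B → . y B ,], [L → + , . B], [P → .] }  — shift, 2 reduces
  I17: { [L → + , B .] }  — reduce

I0 contains reduce items [A → .], [P → .] and shift item [B → . y B ,] — shift-reduce conflict.
I4 contains reduce items [A → .], [P → .] and shift item [B → . y B ,] — shift-reduce conflict.
I9 contains reduce items [A → .], [L → .], [P → .] and shift items [B → . y B ,], [L → . + , B], [L → . y P *] — shift-reduce conflict.
I13 contains reduce items [A → .], [P → .] and shift item [B → . y B ,] — shift-reduce conflict.
I16 contains reduce items [A → .], [P → .] and shift item [B → . y B ,] — shift-reduce conflict.

Answer: Yes — I0: [A → .] vs [B → . y B ,]; I4: [A → .] vs [B → . y B ,]; I9: [A → .] vs [B → . y B ,]; I13: [A → .] vs [B → . y B ,]; I16: [A → .] vs [B → . y B ,]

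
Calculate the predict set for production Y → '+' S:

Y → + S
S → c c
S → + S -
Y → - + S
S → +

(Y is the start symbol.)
{ '+' }

PREDICT(Y → '+' S) = (FIRST(RHS) \ {ε}) ∪ (FOLLOW(Y) if ε ∈ FIRST(RHS), i.e. RHS ⇒* ε)
FIRST('+' S) = { '+' }
ε ∉ FIRST('+' S), so FOLLOW(Y) is not added.
PREDICT(Y → '+' S) = { '+' }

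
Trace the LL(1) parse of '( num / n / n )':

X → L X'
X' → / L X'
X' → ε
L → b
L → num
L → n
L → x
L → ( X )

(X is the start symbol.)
LL(1) parsing maintains a stack (initially the start symbol over $) and the input. At each step: if the stack top is a terminal, match it against the current input token; if it is a non-terminal N, replace it with the RHS of M[N, lookahead] (the unique production whose predict set contains the lookahead).

Stack is shown with the top on the left.

Stack          Input              Action
----------------------------------------
X $            ( num / n / n ) $  output X → L X'
L X' $         ( num / n / n ) $  output L → ( X )
( X ) X' $     ( num / n / n ) $  match '('
X ) X' $       num / n / n ) $    output X → L X'
L X' ) X' $    num / n / n ) $    output L → num
num X' ) X' $  num / n / n ) $    match 'num'
X' ) X' $      / n / n ) $        output X' → / L X'
/ L X' ) X' $  / n / n ) $        match '/'
L X' ) X' $    n / n ) $          output L → n
n X' ) X' $    n / n ) $          match 'n'
X' ) X' $      / n ) $            output X' → / L X'
/ L X' ) X' $  / n ) $            match '/'
L X' ) X' $    n ) $              output L → n
n X' ) X' $    n ) $              match 'n'
X' ) X' $      ) $                output X' → ε
) X' $         ) $                match ')'
X' $           $                  output X' → ε
$              $                  accept

The string is accepted.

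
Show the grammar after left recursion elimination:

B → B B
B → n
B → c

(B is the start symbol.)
B → n B'
B → c B'
B' → B B'
B' → ε

B is directly left-recursive. The standard transformation for
  A → A α₁ | ... | A α_m | β₁ | ... | β_n
is
  A  → β₁ A' | ... | β_n A'
  A' → α₁ A' | ... | α_m A' | ε

B → n becomes B → n B'
B → c becomes B → c B'
B → B B becomes B' → B B'
Add B' → ε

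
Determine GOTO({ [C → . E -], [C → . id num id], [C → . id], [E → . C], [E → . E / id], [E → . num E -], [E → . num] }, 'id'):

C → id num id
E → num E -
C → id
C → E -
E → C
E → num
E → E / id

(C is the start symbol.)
{ [C → id . num id], [C → id .] }

GOTO(I, 'id') = CLOSURE({ [A → αX.β] : [A → α.Xβ] ∈ I, X = 'id' })

Items with dot before 'id', with the dot advanced:
  [C → . id] → [C → id .]
  [C → . id num id] → [C → id . num id]
Closure adds nothing (no advanced item has the dot before a non-terminal).

GOTO = { [C → id . num id], [C → id .] }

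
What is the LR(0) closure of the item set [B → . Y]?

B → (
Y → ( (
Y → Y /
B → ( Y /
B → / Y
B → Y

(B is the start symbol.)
To compute CLOSURE, for each item [A → α.Bβ] where B is a non-terminal, add [B → .γ] for all productions B → γ; repeat for the newly added items until nothing changes.

Start with: [B → . Y]
  [B → . Y] has the dot before Y: add [Y → . ( (], [Y → . Y /]
No further items can be added.

CLOSURE = { [B → . Y], [Y → . ( (], [Y → . Y /] }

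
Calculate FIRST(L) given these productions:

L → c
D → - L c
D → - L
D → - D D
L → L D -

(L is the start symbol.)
From L → c:
  - c is a terminal: add 'c' and stop
From L → L D -:
  - L is the symbol being defined: contributes nothing new
    L is not nullable, so stop

Collecting: FIRST(L) = { 'c' }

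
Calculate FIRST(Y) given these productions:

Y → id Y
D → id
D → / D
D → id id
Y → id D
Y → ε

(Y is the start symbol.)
{ 'id', ε }

From Y → id Y:
  - id is a terminal: add 'id' and stop
From Y → id D:
  - id is a terminal: add 'id' and stop
From Y → ε:
  - ε-production, so ε ∈ FIRST(Y)

Collecting: FIRST(Y) = { 'id', ε }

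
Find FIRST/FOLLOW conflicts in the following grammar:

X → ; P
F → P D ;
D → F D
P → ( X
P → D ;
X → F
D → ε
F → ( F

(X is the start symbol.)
Yes. D → F D with FOLLOW(D) on { ';' }

A FIRST/FOLLOW conflict occurs when a non-terminal N has a nullable alternative N → β (β ⇒* ε) and another alternative N → α with FIRST(α) ∩ FOLLOW(N) ≠ ∅: on such a lookahead the parser cannot decide between expanding α and letting N vanish via β.

Nullable non-terminals: D.
FIRST sets used below: FIRST(F) = { '(', ';' }

D: nullable alternative(s) D → ε; FOLLOW(D) = { ';' }
  D → F D: FIRST \ {ε} = { '(', ';' } — overlaps FOLLOW(D) on { ';' }: CONFLICT
  D → ε: FIRST \ {ε} = { } — this is the only nullable alternative, skip

F, P, X have no nullable alternative, so no FIRST/FOLLOW check is needed there.

So the grammar has 1 FIRST/FOLLOW conflict (marked CONFLICT above).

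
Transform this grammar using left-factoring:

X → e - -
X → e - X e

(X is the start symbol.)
X → e - X'
X' → -
X' → X e

Left-factoring transforms A → αβ₁ | αβ₂ into A → αA' and A' → β₁ | β₂
(α is the longest common prefix among the alternatives). Repeat until
no nonterminal has two alternatives with a common prefix.

Round 1: X has alternatives sharing prefix 'e -'. Introduce X': X → e - X'
  Add: X' → -
  Add: X' → X e

No remaining common prefixes — done.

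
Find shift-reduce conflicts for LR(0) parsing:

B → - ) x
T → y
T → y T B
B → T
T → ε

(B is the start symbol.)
Yes — I0: [T → .] vs [B → . - ) x]; I4: [T → .] vs [T → . y]; I5: [T → .] vs [B → . - ) x]

Augment with B' → B and build the canonical LR(0) collection (I0 = CLOSURE({[B' → . B]}), then GOTO on every symbol after a dot until no new states appear). It has 9 states:
  I0: { [B → . - ) x], [B → . T], [B' → . B], [T → . y T B], [T → . y], [T → .] }  — shift, reduce
  I1: { [B → - . ) x] }  — shift
  I2: { [B' → B .] }  — accept
  I3: { [B → T .] }  — reduce
  I4: { [T → . y T B], [T → . y], [T → .], [T → y . T B], [T → y .] }  — shift, 2 reduces
  I5: { [B → . - ) x], [B → . T], [T → . y T B], [T → . y], [T → .], [T → y T . B] }  — shift, reduce
  I6: { [T → y T B .] }  — reduce
  I7: { [B → - ) . x] }  — shift
  I8: { [B → - ) x .] }  — reduce

I0 contains reduce item [T → .] and shift items [B → . - ) x], [T → . y], [T → . y T B] — shift-reduce conflict.
I4 contains reduce items [T → .], [T → y .] and shift items [T → . y], [T → . y T B] — shift-reduce conflict.
I5 contains reduce item [T → .] and shift items [B → . - ) x], [T → . y], [T → . y T B] — shift-reduce conflict.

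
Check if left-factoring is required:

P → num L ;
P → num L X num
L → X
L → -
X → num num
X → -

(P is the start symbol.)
Yes, P has productions with common prefix 'num L'

Left-factoring is needed when two productions for the same non-terminal
share a common prefix on the right-hand side.

Productions for P:
  P → num L ;
  P → num L X num
Productions for L:
  L → X
  L → -
Productions for X:
  X → num num
  X → -

Found common prefix 'num L' in productions for P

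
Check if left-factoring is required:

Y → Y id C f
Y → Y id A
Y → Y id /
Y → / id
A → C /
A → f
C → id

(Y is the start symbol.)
Left-factoring is needed when two productions for the same non-terminal
share a common prefix on the right-hand side.

Productions for Y:
  Y → Y id C f
  Y → Y id A
  Y → Y id /
  Y → / id
Productions for A:
  A → C /
  A → f

Found common prefix 'Y id' in productions for Y

Answer: Yes, Y has productions with common prefix 'Y id'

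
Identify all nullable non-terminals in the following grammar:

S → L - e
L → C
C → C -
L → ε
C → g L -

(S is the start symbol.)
ε-productions: L → ε
So L is immediately nullable.
No further non-terminal can be added: every production for the remaining non-terminals contains a terminal or a non-nullable non-terminal.
Nullable = { 'L' }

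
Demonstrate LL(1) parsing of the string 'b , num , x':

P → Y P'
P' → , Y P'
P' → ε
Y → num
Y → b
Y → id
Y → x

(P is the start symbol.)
LL(1) parsing maintains a stack (initially the start symbol over $) and the input. At each step: if the stack top is a terminal, match it against the current input token; if it is a non-terminal N, replace it with the RHS of M[N, lookahead] (the unique production whose predict set contains the lookahead).

Stack is shown with the top on the left.

Stack     Input          Action
-------------------------------
P $       b , num , x $  output P → Y P'
Y P' $    b , num , x $  output Y → b
b P' $    b , num , x $  match 'b'
P' $      , num , x $    output P' → , Y P'
, Y P' $  , num , x $    match ','
Y P' $    num , x $      output Y → num
num P' $  num , x $      match 'num'
P' $      , x $          output P' → , Y P'
, Y P' $  , x $          match ','
Y P' $    x $            output Y → x
x P' $    x $            match 'x'
P' $      $              output P' → ε
$         $              accept

The string is accepted.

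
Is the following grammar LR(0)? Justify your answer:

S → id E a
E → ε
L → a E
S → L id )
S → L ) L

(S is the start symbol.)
A grammar is LR(0) if no state in the canonical LR(0) collection has:
  - both a shift item (dot before a terminal) and a complete item (shift-reduce conflict), or
  - two or more complete items (reduce-reduce conflict; the accept item [S' → S .] counts as a complete item here).

Augment with S' → S and build the canonical LR(0) collection (I0 = CLOSURE({[S' → . S]}), then GOTO on every symbol after a dot until no new states appear). It has 12 states:
  I0: { [L → . a E], [S → . L ) L], [S → . L id )], [S → . id E a], [S' → . S] }  — shift
  I1: { [S → L . ) L], [S → L . id )] }  — shift
  I2: { [S' → S .] }  — accept
  I3: { [E → .], [L → a . E] }  — reduce
  I4: { [E → .], [S → id . E a] }  — reduce
  I5: { [S → id E . a] }  — shift
  I6: { [S → id E a .] }  — reduce
  I7: { [L → a E .] }  — reduce
  I8: { [L → . a E], [S → L ) . L] }  — shift
  I9: { [S → L id . )] }  — shift
  I10: { [S → L id ) .] }  — reduce
  I11: { [S → L ) L .] }  — reduce

Every state is either a pure shift/goto state or contains exactly one complete item and nothing to shift — no conflicts. The grammar is LR(0).

Answer: Yes, the grammar is LR(0)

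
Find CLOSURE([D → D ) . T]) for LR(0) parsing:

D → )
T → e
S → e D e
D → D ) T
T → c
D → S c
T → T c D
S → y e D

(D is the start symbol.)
{ [D → D ) . T], [T → . T c D], [T → . c], [T → . e] }

To compute CLOSURE, for each item [A → α.Bβ] where B is a non-terminal, add [B → .γ] for all productions B → γ; repeat for the newly added items until nothing changes.

Start with: [D → D ) . T]
  [D → D ) . T] has the dot before T: add [T → . e], [T → . c], [T → . T c D]
No further items can be added.

CLOSURE = { [D → D ) . T], [T → . T c D], [T → . c], [T → . e] }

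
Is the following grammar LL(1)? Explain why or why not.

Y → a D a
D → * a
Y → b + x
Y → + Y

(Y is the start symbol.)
For Y:
  PREDICT(Y → a D a) = { 'a' }
  PREDICT(Y → b '+' x) = { 'b' }
  PREDICT(Y → '+' Y) = { '+' }
D has a single production, so nothing to check there.

All predict sets are disjoint. The grammar IS LL(1).

Answer: Yes, the grammar is LL(1).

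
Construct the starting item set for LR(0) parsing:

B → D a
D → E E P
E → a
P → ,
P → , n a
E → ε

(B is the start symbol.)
First, augment the grammar with B' → B
I₀ = CLOSURE({ [B' → . B] }):
  [B' → . B] has the dot before B: add [B → . D a]
  [B → . D a] has the dot before D: add [D → . E E P]
  [D → . E E P] has the dot before E: add [E → . a], [E → .]
No further items can be added.

I₀ = { [B → . D a], [B' → . B], [D → . E E P], [E → . a], [E → .] }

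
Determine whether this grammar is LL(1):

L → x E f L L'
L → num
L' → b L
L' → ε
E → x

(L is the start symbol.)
No. Predict set conflict for L': { 'b' }

A grammar is LL(1) if for each non-terminal N with multiple productions, the predict sets of those productions are pairwise disjoint, where PREDICT(N → α) = (FIRST(α) \ {ε}) ∪ (FOLLOW(N) if α ⇒* ε).

Relevant sets:
  FOLLOW(L') = { $, 'b' }

For L:
  PREDICT(L → x E f L L') = { 'x' }
  PREDICT(L → num) = { 'num' }
For L':
  PREDICT(L' → b L) = { 'b' }
  PREDICT(L' → ε) = { $, 'b' }
E has a single production, so nothing to check there.

Conflict found: Predict set conflict for L': { 'b' }
The grammar is NOT LL(1).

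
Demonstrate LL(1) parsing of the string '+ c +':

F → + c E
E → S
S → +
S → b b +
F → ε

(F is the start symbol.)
Stack is shown with the top on the left.

Stack    Input    Action
------------------------
F $      + c + $  output F → + c E
+ c E $  + c + $  match '+'
c E $    c + $    match 'c'
E $      + $      output E → S
S $      + $      output S → +
+ $      + $      match '+'
$        $        accept

The string is accepted.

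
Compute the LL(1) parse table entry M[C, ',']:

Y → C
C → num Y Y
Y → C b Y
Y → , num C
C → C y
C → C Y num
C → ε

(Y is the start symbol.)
C → C y, C → C Y num, C → ε

To find M[C, ','], we find productions for C where ',' is in the predict set (PREDICT(N → α) = (FIRST(α) \ {ε}) ∪ (FOLLOW(N) if α ⇒* ε)).

Relevant sets:
  FIRST(C) = { ',', 'b', 'num', 'y', ε }
  FIRST(Y) = { ',', 'b', 'num', 'y', ε }
  FOLLOW(C) = { $, ',', 'b', 'num', 'y' }

C → num Y Y: PREDICT = { 'num' }
C → C y: PREDICT = { ',', 'b', 'num', 'y' }
  ',' is in predict set, so this production goes in M[C, ',']
C → C Y num: PREDICT = { ',', 'b', 'num', 'y' }
  ',' is in predict set, so this production goes in M[C, ',']
C → ε: PREDICT = { $, ',', 'b', 'num', 'y' }
  ',' is in predict set, so this production goes in M[C, ',']

M[C, ','] = C → C y, C → C Y num, C → ε  (a multiply-defined cell — the grammar is not LL(1))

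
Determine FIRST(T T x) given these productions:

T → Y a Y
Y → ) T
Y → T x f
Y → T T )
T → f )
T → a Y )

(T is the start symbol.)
{ ')', 'a', 'f' }

FIRST sets of the non-terminals involved (from the grammar, by fixed-point iteration):
  FIRST(T) = { ')', 'a', 'f' }

To compute FIRST(T T x), process the symbols left to right:
Symbol T is a non-terminal. Add FIRST(T) \ {ε} = { ')', 'a', 'f' }
T is not nullable (ε ∉ FIRST(T)), so stop here.
FIRST(T T x) = { ')', 'a', 'f' }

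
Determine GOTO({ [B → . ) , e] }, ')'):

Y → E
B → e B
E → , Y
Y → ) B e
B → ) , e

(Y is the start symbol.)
{ [B → ) . , e] }

GOTO(I, ')') = CLOSURE({ [A → αX.β] : [A → α.Xβ] ∈ I, X = ')' })

Items with dot before ')', with the dot advanced:
  [B → . ) , e] → [B → ) . , e]
Closure adds nothing (no advanced item has the dot before a non-terminal).

GOTO = { [B → ) . , e] }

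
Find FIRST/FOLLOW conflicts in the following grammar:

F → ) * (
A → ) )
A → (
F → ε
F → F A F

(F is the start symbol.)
Yes. F → ')' '*' '(' with FOLLOW(F) on { ')' }; F → F A F with FOLLOW(F) on { '(', ')' }

A FIRST/FOLLOW conflict occurs when a non-terminal N has a nullable alternative N → β (β ⇒* ε) and another alternative N → α with FIRST(α) ∩ FOLLOW(N) ≠ ∅: on such a lookahead the parser cannot decide between expanding α and letting N vanish via β.

Nullable non-terminals: F.
FIRST sets used below: FIRST(F) = { '(', ')', ε }, FIRST(A) = { '(', ')' }

F: nullable alternative(s) F → ε; FOLLOW(F) = { $, '(', ')' }
  F → ) * (: FIRST \ {ε} = { ')' } — overlaps FOLLOW(F) on { ')' }: CONFLICT
  F → ε: FIRST \ {ε} = { } — this is the only nullable alternative, skip
  F → F A F: FIRST \ {ε} = { '(', ')' } — overlaps FOLLOW(F) on { '(', ')' }: CONFLICT

A has no nullable alternative, so no FIRST/FOLLOW check is needed there.

So the grammar has 2 FIRST/FOLLOW conflicts (marked CONFLICT above).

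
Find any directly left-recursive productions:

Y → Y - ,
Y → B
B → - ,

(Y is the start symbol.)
Yes, Y is left-recursive

Direct left recursion occurs when N → N α for some non-terminal N (the right-hand side begins with the left-hand side itself).

Y → Y - ,: LEFT RECURSIVE (starts with Y)
Y → B: starts with B
B → - ,: starts with '-'

The grammar has direct left recursion on: Y.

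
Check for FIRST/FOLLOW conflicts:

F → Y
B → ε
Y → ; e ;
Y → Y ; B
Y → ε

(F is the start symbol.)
Yes. Y → ';' e ';' with FOLLOW(Y) on { ';' }; Y → Y ';' B with FOLLOW(Y) on { ';' }

Nullable non-terminals: B, F, Y.
FIRST sets used below: FIRST(Y) = { ';', ε }
B has a nullable alternative but only one production, so nothing to check.
F has a nullable alternative but only one production, so nothing to check.

Y: nullable alternative(s) Y → ε; FOLLOW(Y) = { $, ';' }
  Y → ; e ;: FIRST \ {ε} = { ';' } — overlaps FOLLOW(Y) on { ';' }: CONFLICT
  Y → Y ; B: FIRST \ {ε} = { ';' } — overlaps FOLLOW(Y) on { ';' }: CONFLICT
  Y → ε: FIRST \ {ε} = { } — this is the only nullable alternative, skip

So the grammar has 2 FIRST/FOLLOW conflicts (marked CONFLICT above).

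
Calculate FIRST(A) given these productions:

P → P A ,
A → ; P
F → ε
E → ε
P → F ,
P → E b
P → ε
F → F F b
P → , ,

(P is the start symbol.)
To compute FIRST(A), examine every production with A on the left-hand side, reading each right-hand side left to right until a non-nullable symbol is reached.

From A → ; P:
  - ';' is a terminal: add ';' and stop

Collecting: FIRST(A) = { ';' }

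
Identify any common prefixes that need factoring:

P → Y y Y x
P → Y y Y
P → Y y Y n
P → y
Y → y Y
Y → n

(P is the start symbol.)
Left-factoring is needed when two productions for the same non-terminal
share a common prefix on the right-hand side.

Productions for P:
  P → Y y Y x
  P → Y y Y
  P → Y y Y n
  P → y
Productions for Y:
  Y → y Y
  Y → n

Found common prefix 'Y y Y' in productions for P

Answer: Yes, P has productions with common prefix 'Y y Y'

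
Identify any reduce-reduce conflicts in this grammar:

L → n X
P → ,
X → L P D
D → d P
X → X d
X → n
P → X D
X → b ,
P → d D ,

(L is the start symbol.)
No reduce-reduce conflicts

A reduce-reduce conflict occurs when an LR(0) state has two complete items [A → α .] and [B → β .] — both call for a reduction, and with no lookahead the parser cannot choose between them.

Augment with L' → L and build the canonical LR(0) collection (I0 = CLOSURE({[L' → . L]}), then GOTO on every symbol after a dot until no new states appear). It has 20 states:
  I0: { [L → . n X], [L' → . L] }  — shift
  I1: { [L' → L .] }  — accept
  I2: { [L → . n X], [L → n . X], [X → . L P D], [X → . X d], [X → . b ,], [X → . n] }  — shift
  I3: { [L → . n X], [P → . ,], [P → . X D], [P → . d D ,], [X → . L P D], [X → . X d], [X → . b ,], [X → . n], [X → L . P D] }  — shift
  I4: { [L → n X .], [X → X . d] }  — shift, reduce
  I5: { [X → b . ,] }  — shift
  I6: { [L → . n X], [L → n . X], [X → . L P D], [X → . X d], [X → . b ,], [X → . n], [X → n .] }  — shift, reduce
  I7: { [X → b , .] }  — reduce
  I8: { [X → X d .] }  — reduce
  I9: { [P → , .] }  — reduce
  I10: { [D → . d P], [X → L P . D] }  — shift
  I11: { [D → . d P], [P → X . D], [X → X . d] }  — shift
  I12: { [D → . d P], [P → d . D ,] }  — shift
  I13: { [P → d D . ,] }  — shift
  I14: { [D → d . P], [L → . n X], [P → . ,], [P → . X D], [P → . d D ,], [X → . L P D], [X → . X d], [X → . b ,], [X → . n] }  — shift
  I15: { [D → d P .] }  — reduce
  I16: { [P → d D , .] }  — reduce
  I17: { [P → X D .] }  — reduce
  I18: { [D → d . P], [L → . n X], [P → . ,], [P → . X D], [P → . d D ,], [X → . L P D], [X → . X d], [X → . b ,], [X → . n], [X → X d .] }  — shift, reduce
  I19: { [X → L P D .] }  — reduce

No state contains more than one complete item.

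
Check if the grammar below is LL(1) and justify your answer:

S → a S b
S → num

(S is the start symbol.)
For S:
  PREDICT(S → a S b) = { 'a' }
  PREDICT(S → num) = { 'num' }

All predict sets are disjoint. The grammar IS LL(1).

Answer: Yes, the grammar is LL(1).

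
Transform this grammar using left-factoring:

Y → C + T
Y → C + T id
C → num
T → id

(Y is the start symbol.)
Left-factoring transforms A → αβ₁ | αβ₂ into A → αA' and A' → β₁ | β₂
(α is the longest common prefix among the alternatives). Repeat until
no nonterminal has two alternatives with a common prefix.

Round 1: Y has alternatives sharing prefix 'C + T'. Introduce Y': Y → C + T Y'
  Add: Y' → ε
  Add: Y' → id

No remaining common prefixes — done.

Resulting grammar:
Y → C + T Y'
Y' → ε
Y' → id
C → num
T → id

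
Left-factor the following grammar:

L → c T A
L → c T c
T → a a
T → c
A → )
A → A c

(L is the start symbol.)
Left-factoring transforms A → αβ₁ | αβ₂ into A → αA' and A' → β₁ | β₂
(α is the longest common prefix among the alternatives). Repeat until
no nonterminal has two alternatives with a common prefix.

Round 1: L has alternatives sharing prefix 'c T'. Introduce L': L → c T L'
  Add: L' → A
  Add: L' → c

No remaining common prefixes — done.

Resulting grammar:
L → c T L'
L' → A
L' → c
T → a a
T → c
A → )
A → A c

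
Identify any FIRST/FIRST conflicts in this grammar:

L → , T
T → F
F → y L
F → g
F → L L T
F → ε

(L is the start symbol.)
A FIRST/FIRST conflict occurs when two productions N → α and N → β for the same non-terminal have FIRST(α) ∩ FIRST(β) ≠ ∅ (with ε ∈ FIRST of a nullable right-hand side, so two nullable alternatives also conflict).

FIRST sets of the non-terminals at (or reachable through a nullable prefix from) the front of some alternative:
  FIRST(L) = { ',' }

Productions for F:
  F → y L: FIRST = { 'y' }
  F → g: FIRST = { 'g' }
  F → L L T: FIRST = { ',' }
  F → ε: FIRST = { ε }
L, T have only one production, so no FIRST/FIRST conflict is possible there.

All alternatives of each non-terminal have pairwise disjoint FIRST sets.

Answer: No FIRST/FIRST conflicts.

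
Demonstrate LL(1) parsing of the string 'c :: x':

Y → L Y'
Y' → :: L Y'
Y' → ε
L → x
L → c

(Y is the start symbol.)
LL(1) parsing maintains a stack (initially the start symbol over $) and the input. At each step: if the stack top is a terminal, match it against the current input token; if it is a non-terminal N, replace it with the RHS of M[N, lookahead] (the unique production whose predict set contains the lookahead).

Stack is shown with the top on the left.

Stack      Input     Action
---------------------------
Y $        c :: x $  output Y → L Y'
L Y' $     c :: x $  output L → c
c Y' $     c :: x $  match 'c'
Y' $       :: x $    output Y' → :: L Y'
:: L Y' $  :: x $    match '::'
L Y' $     x $       output L → x
x Y' $     x $       match 'x'
Y' $       $         output Y' → ε
$          $         accept

The string is accepted.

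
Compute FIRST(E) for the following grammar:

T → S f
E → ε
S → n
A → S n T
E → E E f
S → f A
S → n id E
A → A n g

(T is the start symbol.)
{ 'f', ε }

From E → ε:
  - ε-production, so ε ∈ FIRST(E)
From E → E E f:
  - E is the symbol being defined: contributes nothing new
    E is nullable, so continue to the next symbol
  - E is the symbol being defined: contributes nothing new
    E is nullable, so continue to the next symbol
  - f is a terminal: add 'f' and stop

Collecting: FIRST(E) = { 'f', ε }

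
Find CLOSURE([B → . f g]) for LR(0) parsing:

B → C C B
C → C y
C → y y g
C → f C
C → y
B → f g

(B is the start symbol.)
Start with: [B → . f g]
The dot precedes the terminal f, so nothing is added.

CLOSURE = { [B → . f g] }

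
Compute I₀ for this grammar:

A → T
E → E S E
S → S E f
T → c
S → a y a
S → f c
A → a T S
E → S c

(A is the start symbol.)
{ [A → . T], [A → . a T S], [A' → . A], [T → . c] }

First, augment the grammar with A' → A
I₀ = CLOSURE({ [A' → . A] }):
  [A' → . A] has the dot before A: add [A → . T], [A → . a T S]
  [A → . T] has the dot before T: add [T → . c]
No further items can be added.

I₀ = { [A → . T], [A → . a T S], [A' → . A], [T → . c] }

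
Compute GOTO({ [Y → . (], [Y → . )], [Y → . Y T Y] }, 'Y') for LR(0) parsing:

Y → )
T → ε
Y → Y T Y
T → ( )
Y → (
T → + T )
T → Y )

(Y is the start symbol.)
{ [T → . ( )], [T → . + T )], [T → . Y )], [T → .], [Y → . (], [Y → . )], [Y → . Y T Y], [Y → Y . T Y] }

GOTO(I, 'Y') = CLOSURE({ [A → αX.β] : [A → α.Xβ] ∈ I, X = 'Y' })

Items with dot before 'Y', with the dot advanced:
  [Y → . Y T Y] → [Y → Y . T Y]
Closure of the advanced items:
  [Y → Y . T Y] has the dot before T: add [T → .], [T → . ( )], [T → . + T )], [T → . Y )]
  [T → . Y )] has the dot before Y: add [Y → . )], [Y → . Y T Y], [Y → . (]

GOTO = { [T → . ( )], [T → . + T )], [T → . Y )], [T → .], [Y → . (], [Y → . )], [Y → . Y T Y], [Y → Y . T Y] }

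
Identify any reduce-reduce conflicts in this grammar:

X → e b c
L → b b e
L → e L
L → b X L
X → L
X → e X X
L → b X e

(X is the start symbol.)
A reduce-reduce conflict occurs when an LR(0) state has two complete items [A → α .] and [B → β .] — both call for a reduction, and with no lookahead the parser cannot choose between them.

Augment with X' → X and build the canonical LR(0) collection (I0 = CLOSURE({[X' → . X]}), then GOTO on every symbol after a dot until no new states appear). It has 17 states:
  I0: { [L → . b X L], [L → . b X e], [L → . b b e], [L → . e L], [X → . L], [X → . e X X], [X → . e b c], [X' → . X] }  — shift
  I1: { [X → L .] }  — reduce
  I2: { [X' → X .] }  — accept
  I3: { [L → . b X L], [L → . b X e], [L → . b b e], [L → . e L], [L → b . X L], [L → b . X e], [L → b . b e], [X → . L], [X → . e X X], [X → . e b c] }  — shift
  I4: { [L → . b X L], [L → . b X e], [L → . b b e], [L → . e L], [L → e . L], [X → . L], [X → . e X X], [X → . e b c], [X → e . X X], [X → e . b c] }  — shift
  I5: { [L → e L .], [X → L .] }  — 2 reduces
  I6: { [L → . b X L], [L → . b X e], [L → . b b e], [L → . e L], [X → . L], [X → . e X X], [X → . e b c], [X → e X . X] }  — shift
  I7: { [L → . b X L], [L → . b X e], [L → . b b e], [L → . e L], [L → b . X L], [L → b . X e], [L → b . b e], [X → . L], [X → . e X X], [X → . e b c], [X → e b . c] }  — shift
  I8: { [L → . b X L], [L → . b X e], [L → . b b e], [L → . e L], [L → b X . L], [L → b X . e] }  — shift
  I9: { [L → . b X L], [L → . b X e], [L → . b b e], [L → . e L], [L → b . X L], [L → b . X e], [L → b . b e], [L → b b . e], [X → . L], [X → . e X X], [X → . e b c] }  — shift
  I10: { [X → e b c .] }  — reduce
  I11: { [L → . b X L], [L → . b X e], [L → . b b e], [L → . e L], [L → b b e .], [L → e . L], [X → . L], [X → . e X X], [X → . e b c], [X → e . X X], [X → e . b c] }  — shift, reduce
  I12: { [L → b X L .] }  — reduce
  I13: { [L → . b X L], [L → . b X e], [L → . b b e], [L → . e L], [L → b X e .], [L → e . L] }  — shift, reduce
  I14: { [L → e L .] }  — reduce
  I15: { [L → . b X L], [L → . b X e], [L → . b b e], [L → . e L], [L → e . L] }  — shift
  I16: { [X → e X X .] }  — reduce

I5 contains complete items [L → e L .], [X → L .] — reduce-reduce conflict.

Answer: Yes — I5: [L → e L .] vs [X → L .]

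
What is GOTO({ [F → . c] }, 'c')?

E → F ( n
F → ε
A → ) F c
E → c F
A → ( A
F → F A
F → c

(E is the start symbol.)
{ [F → c .] }

GOTO(I, 'c') = CLOSURE({ [A → αX.β] : [A → α.Xβ] ∈ I, X = 'c' })

Items with dot before 'c', with the dot advanced:
  [F → . c] → [F → c .]
Closure adds nothing (no advanced item has the dot before a non-terminal).

GOTO = { [F → c .] }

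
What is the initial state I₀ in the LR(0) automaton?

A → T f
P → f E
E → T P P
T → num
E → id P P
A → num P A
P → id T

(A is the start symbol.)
{ [A → . T f], [A → . num P A], [A' → . A], [T → . num] }

First, augment the grammar with A' → A
I₀ = CLOSURE({ [A' → . A] }):
  [A' → . A] has the dot before A: add [A → . T f], [A → . num P A]
  [A → . T f] has the dot before T: add [T → . num]
No further items can be added.

I₀ = { [A → . T f], [A → . num P A], [A' → . A], [T → . num] }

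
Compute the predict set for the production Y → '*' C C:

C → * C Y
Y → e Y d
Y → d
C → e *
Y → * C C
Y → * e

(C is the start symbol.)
{ '*' }

PREDICT(Y → '*' C C) = (FIRST(RHS) \ {ε}) ∪ (FOLLOW(Y) if ε ∈ FIRST(RHS), i.e. RHS ⇒* ε)
FIRST('*' C C) = { '*' }
ε ∉ FIRST('*' C C), so FOLLOW(Y) is not added.
PREDICT(Y → '*' C C) = { '*' }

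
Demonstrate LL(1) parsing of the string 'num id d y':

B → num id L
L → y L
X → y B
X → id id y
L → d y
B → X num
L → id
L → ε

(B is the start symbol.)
LL(1) parsing maintains a stack (initially the start symbol over $) and the input. At each step: if the stack top is a terminal, match it against the current input token; if it is a non-terminal N, replace it with the RHS of M[N, lookahead] (the unique production whose predict set contains the lookahead).

Stack is shown with the top on the left.

Stack       Input         Action
--------------------------------
B $         num id d y $  output B → num id L
num id L $  num id d y $  match 'num'
id L $      id d y $      match 'id'
L $         d y $         output L → d y
d y $       d y $         match 'd'
y $         y $           match 'y'
$           $             accept

The string is accepted.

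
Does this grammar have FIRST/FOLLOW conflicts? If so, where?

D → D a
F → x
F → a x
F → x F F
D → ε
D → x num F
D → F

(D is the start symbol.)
Yes. D → D a with FOLLOW(D) on { 'a' }; D → F with FOLLOW(D) on { 'a' }

A FIRST/FOLLOW conflict occurs when a non-terminal N has a nullable alternative N → β (β ⇒* ε) and another alternative N → α with FIRST(α) ∩ FOLLOW(N) ≠ ∅: on such a lookahead the parser cannot decide between expanding α and letting N vanish via β.

Nullable non-terminals: D.
FIRST sets used below: FIRST(D) = { 'a', 'x', ε }, FIRST(F) = { 'a', 'x' }

D: nullable alternative(s) D → ε; FOLLOW(D) = { $, 'a' }
  D → D a: FIRST \ {ε} = { 'a', 'x' } — overlaps FOLLOW(D) on { 'a' }: CONFLICT
  D → ε: FIRST \ {ε} = { } — this is the only nullable alternative, skip
  D → x num F: FIRST \ {ε} = { 'x' } — disjoint from FOLLOW(D)
  D → F: FIRST \ {ε} = { 'a', 'x' } — overlaps FOLLOW(D) on { 'a' }: CONFLICT

F has no nullable alternative, so no FIRST/FOLLOW check is needed there.

So the grammar has 2 FIRST/FOLLOW conflicts (marked CONFLICT above).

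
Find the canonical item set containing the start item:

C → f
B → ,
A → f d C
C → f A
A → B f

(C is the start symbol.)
{ [C → . f A], [C → . f], [C' → . C] }

First, augment the grammar with C' → C
I₀ = CLOSURE({ [C' → . C] }):
  [C' → . C] has the dot before C: add [C → . f], [C → . f A]
No further items can be added.

I₀ = { [C → . f A], [C → . f], [C' → . C] }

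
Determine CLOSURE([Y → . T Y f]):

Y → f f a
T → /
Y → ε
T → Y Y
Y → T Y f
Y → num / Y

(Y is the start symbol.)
{ [T → . /], [T → . Y Y], [Y → . T Y f], [Y → . f f a], [Y → . num / Y], [Y → .] }

To compute CLOSURE, for each item [A → α.Bβ] where B is a non-terminal, add [B → .γ] for all productions B → γ; repeat for the newly added items until nothing changes.

Start with: [Y → . T Y f]
  [Y → . T Y f] has the dot before T: add [T → . /], [T → . Y Y]
  [T → . Y Y] has the dot before Y: add [Y → . f f a], [Y → .], [Y → . num / Y]
No further items can be added.

CLOSURE = { [T → . /], [T → . Y Y], [Y → . T Y f], [Y → . f f a], [Y → . num / Y], [Y → .] }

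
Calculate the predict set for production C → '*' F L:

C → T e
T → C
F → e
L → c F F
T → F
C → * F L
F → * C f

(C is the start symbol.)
PREDICT(C → '*' F L) = (FIRST(RHS) \ {ε}) ∪ (FOLLOW(C) if ε ∈ FIRST(RHS), i.e. RHS ⇒* ε)
FIRST('*' F L) = { '*' }
ε ∉ FIRST('*' F L), so FOLLOW(C) is not added.
PREDICT(C → '*' F L) = { '*' }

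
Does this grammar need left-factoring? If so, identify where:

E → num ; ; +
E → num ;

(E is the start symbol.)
Left-factoring is needed when two productions for the same non-terminal
share a common prefix on the right-hand side.

Productions for E:
  E → num ; ; +
  E → num ;

Found common prefix 'num ;' in productions for E

Answer: Yes, E has productions with common prefix 'num ;'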